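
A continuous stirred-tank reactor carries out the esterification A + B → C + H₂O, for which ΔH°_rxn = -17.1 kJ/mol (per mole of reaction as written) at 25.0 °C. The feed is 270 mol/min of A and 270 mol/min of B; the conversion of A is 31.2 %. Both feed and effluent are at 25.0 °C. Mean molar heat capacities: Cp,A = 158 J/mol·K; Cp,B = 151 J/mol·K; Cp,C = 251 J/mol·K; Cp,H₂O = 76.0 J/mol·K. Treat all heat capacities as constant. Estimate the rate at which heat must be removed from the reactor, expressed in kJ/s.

Extent of reaction ξ = 0.312 × 270 = 84.24 mol/min
Reaction term: ξ·ΔH°_rxn = 84.24 × -17.1 = -1440.5 kJ/min
Q = ΔH = -1440.5 kJ/min = -24.008 kW
Heat removed = 24.008 kJ/s

Q_out = 24.0 kJ/s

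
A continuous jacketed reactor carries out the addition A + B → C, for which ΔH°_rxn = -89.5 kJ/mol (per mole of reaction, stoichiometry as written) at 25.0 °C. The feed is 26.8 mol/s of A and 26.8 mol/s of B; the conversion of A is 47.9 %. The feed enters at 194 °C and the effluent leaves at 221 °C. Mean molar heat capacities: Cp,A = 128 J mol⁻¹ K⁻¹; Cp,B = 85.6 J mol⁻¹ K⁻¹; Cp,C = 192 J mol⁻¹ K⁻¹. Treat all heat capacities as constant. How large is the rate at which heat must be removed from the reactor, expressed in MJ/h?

Extent of reaction ξ = 0.479 × 26.8 = 12.837 mol/s
Reaction term: ξ·ΔH°_rxn = 12.837 × -89.5 = -1148.9 kJ/s
Sensible, feed 194→25 °C: -967.44 kJ/s
Outlet flows (mol/s): A 13.963, B 13.963, C 12.837
Sensible, products 25→221 °C: 1067.7 kJ/s
Q = ΔH = -1048.7 kJ/s = -1048.7 kW
Heat removed = 3775.4 MJ/h

Q_out = 3780 MJ/h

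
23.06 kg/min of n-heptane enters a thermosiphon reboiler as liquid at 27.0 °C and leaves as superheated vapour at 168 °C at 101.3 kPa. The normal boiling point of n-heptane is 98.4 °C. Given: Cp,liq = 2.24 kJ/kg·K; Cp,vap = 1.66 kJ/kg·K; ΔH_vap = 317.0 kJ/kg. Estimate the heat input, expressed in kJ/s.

liquid 27.0→98.4 °C: 159.94 kJ/kg
vaporisation at 98.4 °C: 317 kJ/kg
vapour 98.4→168 °C: 115.54 kJ/kg
Δh = 159.94 + 317 + 115.54 = 592.47 kJ/kg
Q = ṁ·Δh = 23.06 kg/min × 592.47 kJ/kg = 13662 kJ/min
|Q| = 227.71 kW

Q = 228 kJ/s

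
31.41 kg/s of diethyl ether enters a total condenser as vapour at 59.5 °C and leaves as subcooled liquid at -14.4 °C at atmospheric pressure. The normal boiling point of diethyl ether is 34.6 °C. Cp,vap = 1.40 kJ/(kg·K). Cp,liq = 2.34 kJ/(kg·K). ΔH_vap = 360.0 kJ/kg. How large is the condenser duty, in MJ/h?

vapour 59.5→34.6 °C: -34.86 kJ/kg
condensation at 34.6 °C: -360 kJ/kg
liquid 34.6→-14.4 °C: -114.66 kJ/kg
Δh = -34.86 + -360 + -114.66 = -509.52 kJ/kg
Q = ṁ·Δh = 31.41 kg/s × -509.52 kJ/kg = -16004 kJ/s
|Q| = 16004 kW = 57614 MJ/h

Q_c = 57600 MJ/h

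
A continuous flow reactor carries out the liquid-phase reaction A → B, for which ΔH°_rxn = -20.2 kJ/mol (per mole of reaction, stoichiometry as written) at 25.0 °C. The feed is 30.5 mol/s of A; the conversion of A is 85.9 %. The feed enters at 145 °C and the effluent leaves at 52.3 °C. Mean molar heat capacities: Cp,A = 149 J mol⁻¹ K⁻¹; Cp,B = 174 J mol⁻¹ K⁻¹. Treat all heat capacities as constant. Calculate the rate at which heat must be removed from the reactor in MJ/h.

Q_out = 3360 MJ/h

Extent of reaction ξ = 0.859 × 30.5 = 26.2 mol/s
Reaction term: ξ·ΔH°_rxn = 26.2 × -20.2 = -529.23 kJ/s
Sensible, feed 145→25 °C: -545.34 kJ/s
Outlet flows (mol/s): A 4.3005, B 26.2
Sensible, products 25→52.3 °C: 141.95 kJ/s
Q = ΔH = -932.62 kJ/s = -932.62 kW
Heat removed = 3357.4 MJ/h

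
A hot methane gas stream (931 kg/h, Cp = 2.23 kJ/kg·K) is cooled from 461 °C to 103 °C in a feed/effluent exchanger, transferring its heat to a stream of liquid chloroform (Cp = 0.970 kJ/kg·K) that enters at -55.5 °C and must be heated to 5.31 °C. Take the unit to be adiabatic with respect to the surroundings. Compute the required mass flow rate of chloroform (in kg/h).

Heat released by hot stream: Q = 931 × 2.23 × (461 − 103) = 743250 kJ/h
Energy balance on cold side (adiabatic exchanger): Q = ṁ_c·Cp_c·(T_c,out − T_c,in)
ṁ_c = 743250 / [0.970 × (5.31 − -55.5)] = 12601 kg/h

ṁ_c = 12600 kg/h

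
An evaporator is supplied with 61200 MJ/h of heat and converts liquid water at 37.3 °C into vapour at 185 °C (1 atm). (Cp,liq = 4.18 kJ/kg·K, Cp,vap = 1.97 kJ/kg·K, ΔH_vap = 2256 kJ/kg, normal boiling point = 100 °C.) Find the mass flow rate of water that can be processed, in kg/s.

ṁ = 6.33 kg/s

Δh = 4.18×(100−37.3) + 2256 + 1.97×(185−100) = 2685.5 kJ/kg
Q = 61200 MJ/h = 17000 kJ/s = 17000 kJ/s
ṁ = Q/Δh = 17000 / 2685.5 = 6.3302 kg/s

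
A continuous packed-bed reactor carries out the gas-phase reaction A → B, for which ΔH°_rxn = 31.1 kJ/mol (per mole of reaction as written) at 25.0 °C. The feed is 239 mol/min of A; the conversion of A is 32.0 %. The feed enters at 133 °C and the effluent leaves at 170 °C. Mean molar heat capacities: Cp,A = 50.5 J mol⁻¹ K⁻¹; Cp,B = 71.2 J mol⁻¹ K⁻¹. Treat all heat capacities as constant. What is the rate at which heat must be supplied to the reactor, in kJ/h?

Extent of reaction ξ = 0.320 × 239 = 76.48 mol/min
Reaction term: ξ·ΔH°_rxn = 76.48 × 31.1 = 2378.5 kJ/min
Sensible, feed 133→25 °C: -1303.5 kJ/min
Outlet flows (mol/min): A 162.52, B 76.48
Sensible, products 25→170 °C: 1979.6 kJ/min
Q = ΔH = 3054.7 kJ/min = 50.911 kW
Heat supplied = 183280 kJ/h

Q_in = 183000 kJ/h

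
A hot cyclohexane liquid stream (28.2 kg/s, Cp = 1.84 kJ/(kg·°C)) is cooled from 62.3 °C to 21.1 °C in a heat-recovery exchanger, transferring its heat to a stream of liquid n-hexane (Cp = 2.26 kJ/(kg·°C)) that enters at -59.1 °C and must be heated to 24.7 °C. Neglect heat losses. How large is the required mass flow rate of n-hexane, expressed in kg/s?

Heat released by hot stream: Q = 28.2 × 1.84 × (62.3 − 21.1) = 2137.8 kJ/s
Energy balance on cold side (adiabatic exchanger): Q = ṁ_c·Cp_c·(T_c,out − T_c,in)
ṁ_c = 2137.8 / [2.26 × (24.7 − -59.1)] = 11.288 kg/s

ṁ_c = 11.3 kg/s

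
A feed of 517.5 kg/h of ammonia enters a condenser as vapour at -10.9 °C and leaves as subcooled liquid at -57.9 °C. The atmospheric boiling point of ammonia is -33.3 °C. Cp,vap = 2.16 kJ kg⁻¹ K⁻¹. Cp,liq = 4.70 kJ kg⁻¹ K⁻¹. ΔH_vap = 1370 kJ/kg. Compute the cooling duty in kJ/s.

vapour -10.9→-33.3 °C: -48.384 kJ/kg
condensation at -33.3 °C: -1370 kJ/kg
liquid -33.3→-57.9 °C: -115.62 kJ/kg
Δh = -48.384 + -1370 + -115.62 = -1534 kJ/kg
Q = ṁ·Δh = 517.5 kg/h × -1534 kJ/kg = -793850 kJ/h
|Q| = 220.51 kW

Q_c = 221 kJ/s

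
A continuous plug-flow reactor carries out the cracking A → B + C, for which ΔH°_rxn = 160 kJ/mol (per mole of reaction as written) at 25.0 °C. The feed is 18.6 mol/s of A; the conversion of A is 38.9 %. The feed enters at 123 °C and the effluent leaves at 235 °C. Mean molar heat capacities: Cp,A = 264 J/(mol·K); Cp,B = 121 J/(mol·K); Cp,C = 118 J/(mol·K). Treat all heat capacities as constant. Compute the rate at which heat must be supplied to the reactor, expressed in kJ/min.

Extent of reaction ξ = 0.389 × 18.6 = 7.2354 mol/s
Reaction term: ξ·ΔH°_rxn = 7.2354 × 160 = 1157.7 kJ/s
Sensible, feed 123→25 °C: -481.22 kJ/s
Outlet flows (mol/s): A 11.365, B 7.2354, C 7.2354
Sensible, products 25→235 °C: 993.2 kJ/s
Q = ΔH = 1669.6 kJ/s = 1669.6 kW
Heat supplied = 100180 kJ/min

Q_in = 100000 kJ/min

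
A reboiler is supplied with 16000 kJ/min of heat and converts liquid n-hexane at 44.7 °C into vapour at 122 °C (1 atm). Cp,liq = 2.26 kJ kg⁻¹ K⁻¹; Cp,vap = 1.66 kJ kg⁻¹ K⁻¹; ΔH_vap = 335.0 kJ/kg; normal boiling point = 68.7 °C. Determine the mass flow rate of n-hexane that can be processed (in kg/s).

Δh = 2.26×(68.7−44.7) + 335.0 + 1.66×(122−68.7) = 477.72 kJ/kg
Q = 16000 kJ/min = 266.67 kJ/s = 266.67 kJ/s
ṁ = Q/Δh = 266.67 / 477.72 = 0.55821 kg/s

ṁ = 0.558 kg/s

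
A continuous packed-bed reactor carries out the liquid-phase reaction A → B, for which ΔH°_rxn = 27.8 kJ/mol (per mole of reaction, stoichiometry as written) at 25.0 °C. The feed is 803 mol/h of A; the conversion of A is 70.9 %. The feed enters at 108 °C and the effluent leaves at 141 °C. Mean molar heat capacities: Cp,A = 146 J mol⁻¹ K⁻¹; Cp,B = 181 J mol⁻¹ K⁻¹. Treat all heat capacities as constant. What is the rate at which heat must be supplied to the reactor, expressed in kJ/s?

Extent of reaction ξ = 0.709 × 803 = 569.33 mol/h
Reaction term: ξ·ΔH°_rxn = 569.33 × 27.8 = 15827 kJ/h
Sensible, feed 108→25 °C: -9730.8 kJ/h
Outlet flows (mol/h): A 233.67, B 569.33
Sensible, products 25→141 °C: 15911 kJ/h
Q = ΔH = 22008 kJ/h = 6.1132 kW
Heat supplied = 6.1132 kJ/s

Q_in = 6.11 kJ/s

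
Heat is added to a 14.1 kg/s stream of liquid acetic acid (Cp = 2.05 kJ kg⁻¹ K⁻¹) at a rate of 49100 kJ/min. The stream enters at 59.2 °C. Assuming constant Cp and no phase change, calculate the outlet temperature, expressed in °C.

T_out = 87.5 °C

Q = 49100 kJ/min = 818.33 kJ/s
ΔT = Q/(ṁ·Cp) = 818.33/(14.1×2.05) = 28.311 K
T_out = 59.2 + 28.311 = 87.511 °C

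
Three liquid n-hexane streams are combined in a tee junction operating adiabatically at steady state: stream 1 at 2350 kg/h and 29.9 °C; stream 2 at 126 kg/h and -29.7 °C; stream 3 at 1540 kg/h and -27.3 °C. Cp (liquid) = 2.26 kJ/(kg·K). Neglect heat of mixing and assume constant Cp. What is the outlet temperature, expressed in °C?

Adiabatic, steady state ⇒ Σ ṁᵢCp,ᵢ(T_out − Tᵢ) = 0
Σ ṁᵢCp,ᵢTᵢ = 2350×2.26×29.9 + 126×2.26×-29.7 + 1540×2.26×-27.3 = 55327
Σ ṁᵢCp,ᵢ = 2350×2.26 + 126×2.26 + 1540×2.26 = 9076.2
T_out = 55327 / 9076.2 = 6.0958 °C

T_out = 6.10 °C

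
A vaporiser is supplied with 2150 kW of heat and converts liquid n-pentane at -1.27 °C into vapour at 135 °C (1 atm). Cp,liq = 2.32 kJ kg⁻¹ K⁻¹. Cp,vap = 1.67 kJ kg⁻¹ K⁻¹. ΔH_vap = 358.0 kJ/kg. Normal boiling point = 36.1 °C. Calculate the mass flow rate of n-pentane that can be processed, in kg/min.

Δh = 2.32×(36.1−-1.27) + 358.0 + 1.67×(135−36.1) = 609.86 kJ/kg
Q = 2150 kW = 2150 kJ/s = 129000 kJ/min
ṁ = Q/Δh = 129000 / 609.86 = 211.52 kg/min

ṁ = 212 kg/min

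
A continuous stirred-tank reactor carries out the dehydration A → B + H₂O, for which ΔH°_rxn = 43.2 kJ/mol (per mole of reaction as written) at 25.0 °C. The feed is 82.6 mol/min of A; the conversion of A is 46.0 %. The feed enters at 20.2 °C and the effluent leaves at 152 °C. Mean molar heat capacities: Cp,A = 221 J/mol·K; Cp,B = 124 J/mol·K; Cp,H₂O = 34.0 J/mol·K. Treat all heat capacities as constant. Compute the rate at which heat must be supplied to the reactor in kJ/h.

Extent of reaction ξ = 0.460 × 82.6 = 37.996 mol/min
Reaction term: ξ·ΔH°_rxn = 37.996 × 43.2 = 1641.4 kJ/min
Sensible, feed 20.2→25 °C: 87.622 kJ/min
Outlet flows (mol/min): A 44.604, B 37.996, H₂O 37.996
Sensible, products 25→152 °C: 2014.3 kJ/min
Q = ΔH = 3743.4 kJ/min = 62.39 kW
Heat supplied = 224600 kJ/h

Q_in = 225000 kJ/h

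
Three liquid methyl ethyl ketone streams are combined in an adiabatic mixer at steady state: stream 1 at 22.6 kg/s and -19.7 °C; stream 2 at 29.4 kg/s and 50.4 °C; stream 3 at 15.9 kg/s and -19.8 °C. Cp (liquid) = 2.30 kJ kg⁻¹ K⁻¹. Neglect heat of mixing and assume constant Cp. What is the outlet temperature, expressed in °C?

Adiabatic, steady state ⇒ Σ ṁᵢCp,ᵢ(T_out − Tᵢ) = 0
Σ ṁᵢCp,ᵢTᵢ = 22.6×2.30×-19.7 + 29.4×2.30×50.4 + 15.9×2.30×-19.8 = 1660
Σ ṁᵢCp,ᵢ = 22.6×2.30 + 29.4×2.30 + 15.9×2.30 = 156.17
T_out = 1660 / 156.17 = 10.629 °C

T_out = 10.6 °C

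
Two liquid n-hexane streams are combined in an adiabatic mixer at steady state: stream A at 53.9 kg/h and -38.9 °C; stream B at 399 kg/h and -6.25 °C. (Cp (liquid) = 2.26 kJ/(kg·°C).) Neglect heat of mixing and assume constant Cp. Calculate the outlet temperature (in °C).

T_out = -10.1 °C

No heat crosses the boundary, so H_out = H_in.
Σ ṁᵢCp,ᵢTᵢ = 53.9×2.26×-38.9 + 399×2.26×-6.25 = -10374
Σ ṁᵢCp,ᵢ = 53.9×2.26 + 399×2.26 = 1023.6
T_out = -10374 / 1023.6 = -10.136 °C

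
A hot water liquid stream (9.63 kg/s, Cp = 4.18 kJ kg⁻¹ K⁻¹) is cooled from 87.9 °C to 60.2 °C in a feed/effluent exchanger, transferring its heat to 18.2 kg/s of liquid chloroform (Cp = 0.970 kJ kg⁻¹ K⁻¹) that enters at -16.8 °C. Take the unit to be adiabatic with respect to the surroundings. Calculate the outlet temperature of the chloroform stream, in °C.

Heat released by hot stream: Q = 9.63 × 4.18 × (87.9 − 60.2) = 1115 kJ/s
Energy balance on cold side (adiabatic exchanger): Q = ṁ_c·Cp_c·(T_c,out − T_c,in)
T_c,out = -16.8 + 1115/(18.2 × 0.970) = 46.36 °C

T_c,out = 46.4 °C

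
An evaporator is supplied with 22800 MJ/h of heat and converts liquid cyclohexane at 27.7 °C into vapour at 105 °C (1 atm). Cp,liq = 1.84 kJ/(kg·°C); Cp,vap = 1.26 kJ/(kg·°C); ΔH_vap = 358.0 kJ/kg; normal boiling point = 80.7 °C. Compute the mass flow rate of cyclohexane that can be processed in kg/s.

Δh = 1.84×(80.7−27.7) + 358.0 + 1.26×(105−80.7) = 486.14 kJ/kg
Q = 22800 MJ/h = 6333.3 kJ/s = 6333.3 kJ/s
ṁ = Q/Δh = 6333.3 / 486.14 = 13.028 kg/s

ṁ = 13.0 kg/s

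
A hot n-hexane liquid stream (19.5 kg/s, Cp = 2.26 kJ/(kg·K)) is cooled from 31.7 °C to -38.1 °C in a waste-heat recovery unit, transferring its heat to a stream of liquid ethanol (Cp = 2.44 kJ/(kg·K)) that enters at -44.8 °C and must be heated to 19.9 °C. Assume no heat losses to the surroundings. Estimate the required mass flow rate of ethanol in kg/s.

ṁ_c = 19.5 kg/s

Heat released by hot stream: Q = 19.5 × 2.26 × (31.7 − -38.1) = 3076.1 kJ/s
Energy balance on cold side (adiabatic exchanger): Q = ṁ_c·Cp_c·(T_c,out − T_c,in)
ṁ_c = 3076.1 / [2.44 × (19.9 − -44.8)] = 19.485 kg/s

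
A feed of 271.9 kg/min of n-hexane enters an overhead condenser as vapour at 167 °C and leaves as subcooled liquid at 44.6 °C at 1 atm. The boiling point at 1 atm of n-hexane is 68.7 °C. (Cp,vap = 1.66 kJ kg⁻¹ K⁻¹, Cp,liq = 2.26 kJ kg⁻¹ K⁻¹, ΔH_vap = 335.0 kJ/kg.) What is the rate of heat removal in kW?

Q_c = 2500 kW

vapour 167→68.7 °C: -163.18 kJ/kg
condensation at 68.7 °C: -335 kJ/kg
liquid 68.7→44.6 °C: -54.466 kJ/kg
Δh = -163.18 + -335 + -54.466 = -552.64 kJ/kg
Q = ṁ·Δh = 271.9 kg/min × -552.64 kJ/kg = -150260 kJ/min
|Q| = 2504.4 kW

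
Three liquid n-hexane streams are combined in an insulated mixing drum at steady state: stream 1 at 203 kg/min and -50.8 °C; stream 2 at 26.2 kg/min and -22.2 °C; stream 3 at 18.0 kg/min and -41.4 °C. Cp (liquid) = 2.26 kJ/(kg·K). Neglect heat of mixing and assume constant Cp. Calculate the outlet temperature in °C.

T_out = -47.1 °C

Adiabatic, steady state ⇒ Σ ṁᵢCp,ᵢ(T_out − Tᵢ) = 0
Σ ṁᵢCp,ᵢTᵢ = 203×2.26×-50.8 + 26.2×2.26×-22.2 + 18.0×2.26×-41.4 = -26305
Σ ṁᵢCp,ᵢ = 203×2.26 + 26.2×2.26 + 18.0×2.26 = 558.67
T_out = -26305 / 558.67 = -47.084 °C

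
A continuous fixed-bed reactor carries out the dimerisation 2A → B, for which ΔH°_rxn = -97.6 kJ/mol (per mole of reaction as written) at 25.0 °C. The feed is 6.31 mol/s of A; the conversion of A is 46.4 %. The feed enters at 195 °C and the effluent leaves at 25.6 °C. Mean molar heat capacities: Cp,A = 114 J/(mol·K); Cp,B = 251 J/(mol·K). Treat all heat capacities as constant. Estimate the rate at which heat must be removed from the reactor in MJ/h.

Extent of reaction ξ = 0.464 × 6.31 / 2 = 1.4639 mol/s
Reaction term: ξ·ΔH°_rxn = 1.4639 × -97.6 = -142.88 kJ/s
Sensible, feed 195→25 °C: -122.29 kJ/s
Outlet flows (mol/s): A 3.3822, B 1.4639
Sensible, products 25→25.6 °C: 0.45181 kJ/s
Q = ΔH = -264.71 kJ/s = -264.71 kW
Heat removed = 952.97 MJ/h

Q_out = 953 MJ/h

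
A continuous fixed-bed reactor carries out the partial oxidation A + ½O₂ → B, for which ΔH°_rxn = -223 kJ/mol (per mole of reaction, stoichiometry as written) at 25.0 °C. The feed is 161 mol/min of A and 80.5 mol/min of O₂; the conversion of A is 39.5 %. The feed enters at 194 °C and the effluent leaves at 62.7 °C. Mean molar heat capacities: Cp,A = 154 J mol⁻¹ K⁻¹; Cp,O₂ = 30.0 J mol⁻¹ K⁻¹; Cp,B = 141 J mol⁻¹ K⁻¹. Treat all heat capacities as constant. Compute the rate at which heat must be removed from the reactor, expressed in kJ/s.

Extent of reaction ξ = 0.395 × 161 = 63.595 mol/min
Reaction term: ξ·ΔH°_rxn = 63.595 × -223 = -14182 kJ/min
Sensible, feed 194→25 °C: -4598.3 kJ/min
Outlet flows (mol/min): A 97.405, O₂ 48.703, B 63.595
Sensible, products 25→62.7 °C: 958.65 kJ/min
Q = ΔH = -17821 kJ/min = -297.02 kW
Heat removed = 297.02 kJ/s

Q_out = 297 kJ/s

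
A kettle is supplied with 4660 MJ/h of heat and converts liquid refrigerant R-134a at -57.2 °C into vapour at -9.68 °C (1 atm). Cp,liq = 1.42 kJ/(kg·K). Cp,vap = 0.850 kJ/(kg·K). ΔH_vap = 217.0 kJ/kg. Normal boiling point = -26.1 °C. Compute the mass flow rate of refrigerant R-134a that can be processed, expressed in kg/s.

Δh = 1.42×(-26.1−-57.2) + 217.0 + 0.850×(-9.68−-26.1) = 275.12 kJ/kg
Q = 4660 MJ/h = 1294.4 kJ/s = 1294.4 kJ/s
ṁ = Q/Δh = 1294.4 / 275.12 = 4.705 kg/s

ṁ = 4.71 kg/s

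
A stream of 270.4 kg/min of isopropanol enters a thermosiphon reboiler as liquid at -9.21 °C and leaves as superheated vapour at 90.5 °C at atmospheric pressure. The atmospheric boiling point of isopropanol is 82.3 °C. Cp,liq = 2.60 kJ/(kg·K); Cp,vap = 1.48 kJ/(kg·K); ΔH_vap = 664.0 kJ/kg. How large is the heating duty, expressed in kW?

Q = 4120 kW

liquid -9.21→82.3 °C: 237.93 kJ/kg
vaporisation at 82.3 °C: 664 kJ/kg
vapour 82.3→90.5 °C: 12.136 kJ/kg
Δh = 237.93 + 664 + 12.136 = 914.06 kJ/kg
Q = ṁ·Δh = 270.4 kg/min × 914.06 kJ/kg = 247160 kJ/min
|Q| = 4119.4 kW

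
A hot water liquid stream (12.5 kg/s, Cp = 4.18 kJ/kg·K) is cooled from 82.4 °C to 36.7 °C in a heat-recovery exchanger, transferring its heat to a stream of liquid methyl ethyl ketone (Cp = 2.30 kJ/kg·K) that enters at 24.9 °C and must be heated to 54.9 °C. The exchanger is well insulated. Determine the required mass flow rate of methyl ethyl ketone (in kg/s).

Heat released by hot stream: Q = 12.5 × 4.18 × (82.4 − 36.7) = 2387.8 kJ/s
Energy balance on cold side (adiabatic exchanger): Q = ṁ_c·Cp_c·(T_c,out − T_c,in)
ṁ_c = 2387.8 / [2.30 × (54.9 − 24.9)] = 34.606 kg/s

ṁ_c = 34.6 kg/s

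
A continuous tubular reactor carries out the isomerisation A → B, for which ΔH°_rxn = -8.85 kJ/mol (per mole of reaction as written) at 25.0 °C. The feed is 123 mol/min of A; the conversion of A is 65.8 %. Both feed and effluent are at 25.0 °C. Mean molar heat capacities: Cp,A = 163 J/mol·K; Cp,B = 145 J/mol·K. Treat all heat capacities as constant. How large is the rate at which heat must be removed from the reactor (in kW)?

Extent of reaction ξ = 0.658 × 123 = 80.934 mol/min
Reaction term: ξ·ΔH°_rxn = 80.934 × -8.85 = -716.27 kJ/min
Q = ΔH = -716.27 kJ/min = -11.938 kW
Heat removed = 11.938 kW

Q_out = 11.9 kW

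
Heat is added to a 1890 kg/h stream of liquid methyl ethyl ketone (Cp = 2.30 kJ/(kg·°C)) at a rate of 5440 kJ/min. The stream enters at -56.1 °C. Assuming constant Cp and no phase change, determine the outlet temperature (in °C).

Q = 5440 kJ/min = 326400 kJ/h
ΔT = Q/(ṁ·Cp) = 326400/(1890×2.30) = 75.086 K
T_out = -56.1 + 75.086 = 18.986 °C

T_out = 19.0 °C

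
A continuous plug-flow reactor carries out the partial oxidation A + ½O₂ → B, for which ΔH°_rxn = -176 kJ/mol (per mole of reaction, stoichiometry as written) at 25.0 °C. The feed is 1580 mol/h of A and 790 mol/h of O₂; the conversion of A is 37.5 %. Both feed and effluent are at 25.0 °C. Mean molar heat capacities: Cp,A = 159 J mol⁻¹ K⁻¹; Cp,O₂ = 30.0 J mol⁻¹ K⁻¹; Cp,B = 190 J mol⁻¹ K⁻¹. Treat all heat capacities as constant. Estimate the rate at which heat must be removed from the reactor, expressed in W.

Extent of reaction ξ = 0.375 × 1580 = 592.5 mol/h
Reaction term: ξ·ΔH°_rxn = 592.5 × -176 = -104280 kJ/h
Q = ΔH = -104280 kJ/h = -28.967 kW
Heat removed = 28967 W

Q_out = 29000 W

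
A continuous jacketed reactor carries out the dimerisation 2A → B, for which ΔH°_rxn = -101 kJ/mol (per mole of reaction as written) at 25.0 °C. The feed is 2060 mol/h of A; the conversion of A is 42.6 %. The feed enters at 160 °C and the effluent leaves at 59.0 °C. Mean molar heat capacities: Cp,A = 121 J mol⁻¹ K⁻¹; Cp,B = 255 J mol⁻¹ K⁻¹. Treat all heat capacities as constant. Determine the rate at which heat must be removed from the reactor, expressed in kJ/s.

Q_out = 19.2 kJ/s

Extent of reaction ξ = 0.426 × 2060 / 2 = 438.78 mol/h
Reaction term: ξ·ΔH°_rxn = 438.78 × -101 = -44317 kJ/h
Sensible, feed 160→25 °C: -33650 kJ/h
Outlet flows (mol/h): A 1182.4, B 438.78
Sensible, products 25→59.0 °C: 8668.8 kJ/h
Q = ΔH = -69298 kJ/h = -19.249 kW
Heat removed = 19.249 kJ/s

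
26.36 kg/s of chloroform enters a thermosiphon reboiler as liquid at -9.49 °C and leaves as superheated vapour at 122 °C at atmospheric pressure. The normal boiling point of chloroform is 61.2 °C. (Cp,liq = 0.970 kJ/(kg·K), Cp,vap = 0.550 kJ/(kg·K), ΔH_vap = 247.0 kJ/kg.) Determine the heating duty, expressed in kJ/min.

liquid -9.49→61.2 °C: 68.569 kJ/kg
vaporisation at 61.2 °C: 247 kJ/kg
vapour 61.2→122 °C: 33.44 kJ/kg
Δh = 68.569 + 247 + 33.44 = 349.01 kJ/kg
Q = ṁ·Δh = 26.36 kg/s × 349.01 kJ/kg = 9199.9 kJ/s
|Q| = 9199.9 kW = 551990 kJ/min

Q = 552000 kJ/min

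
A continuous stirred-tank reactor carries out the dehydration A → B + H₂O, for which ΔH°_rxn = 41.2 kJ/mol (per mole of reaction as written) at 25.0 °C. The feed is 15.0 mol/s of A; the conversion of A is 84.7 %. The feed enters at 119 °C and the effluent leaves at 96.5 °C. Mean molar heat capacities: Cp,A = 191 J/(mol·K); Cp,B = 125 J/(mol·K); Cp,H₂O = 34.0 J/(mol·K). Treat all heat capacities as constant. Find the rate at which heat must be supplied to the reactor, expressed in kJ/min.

Q_in = 25800 kJ/min

Extent of reaction ξ = 0.847 × 15.0 = 12.705 mol/s
Reaction term: ξ·ΔH°_rxn = 12.705 × 41.2 = 523.45 kJ/s
Sensible, feed 119→25 °C: -269.31 kJ/s
Outlet flows (mol/s): A 2.295, B 12.705, H₂O 12.705
Sensible, products 25→96.5 °C: 175.78 kJ/s
Q = ΔH = 429.91 kJ/s = 429.91 kW
Heat supplied = 25795 kJ/min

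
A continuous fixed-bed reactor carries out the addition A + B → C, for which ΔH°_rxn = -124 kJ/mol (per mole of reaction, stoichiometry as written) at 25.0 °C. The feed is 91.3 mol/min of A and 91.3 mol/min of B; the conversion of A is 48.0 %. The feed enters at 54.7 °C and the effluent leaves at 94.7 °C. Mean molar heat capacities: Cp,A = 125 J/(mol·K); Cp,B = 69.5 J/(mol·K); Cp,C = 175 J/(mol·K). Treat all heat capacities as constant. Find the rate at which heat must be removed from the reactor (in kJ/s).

Q_out = 79.7 kJ/s

Extent of reaction ξ = 0.480 × 91.3 = 43.824 mol/min
Reaction term: ξ·ΔH°_rxn = 43.824 × -124 = -5434.2 kJ/min
Sensible, feed 54.7→25 °C: -527.41 kJ/min
Outlet flows (mol/min): A 47.476, B 47.476, C 43.824
Sensible, products 25→94.7 °C: 1178.2 kJ/min
Q = ΔH = -4783.4 kJ/min = -79.724 kW
Heat removed = 79.724 kJ/s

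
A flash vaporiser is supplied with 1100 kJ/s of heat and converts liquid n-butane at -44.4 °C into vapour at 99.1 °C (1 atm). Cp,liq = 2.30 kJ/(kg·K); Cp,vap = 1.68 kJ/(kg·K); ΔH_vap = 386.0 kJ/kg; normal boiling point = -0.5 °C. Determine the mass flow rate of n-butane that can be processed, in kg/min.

ṁ = 101 kg/min

Δh = 2.30×(-0.5−-44.4) + 386.0 + 1.68×(99.1−-0.5) = 654.3 kJ/kg
Q = 1100 kJ/s = 1100 kJ/s = 66000 kJ/min
ṁ = Q/Δh = 66000 / 654.3 = 100.87 kg/min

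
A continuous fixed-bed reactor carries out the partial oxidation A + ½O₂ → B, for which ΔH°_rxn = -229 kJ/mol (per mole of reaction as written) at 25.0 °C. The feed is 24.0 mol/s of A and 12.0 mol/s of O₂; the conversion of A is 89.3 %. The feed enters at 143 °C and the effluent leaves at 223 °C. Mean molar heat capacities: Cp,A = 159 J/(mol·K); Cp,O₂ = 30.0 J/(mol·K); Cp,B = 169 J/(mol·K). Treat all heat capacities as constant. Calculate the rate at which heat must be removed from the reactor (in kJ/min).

Extent of reaction ξ = 0.893 × 24.0 = 21.432 mol/s
Reaction term: ξ·ΔH°_rxn = 21.432 × -229 = -4907.9 kJ/s
Sensible, feed 143→25 °C: -492.77 kJ/s
Outlet flows (mol/s): A 2.568, O₂ 1.284, B 21.432
Sensible, products 25→223 °C: 805.63 kJ/s
Q = ΔH = -4595.1 kJ/s = -4595.1 kW
Heat removed = 275700 kJ/min

Q_out = 276000 kJ/min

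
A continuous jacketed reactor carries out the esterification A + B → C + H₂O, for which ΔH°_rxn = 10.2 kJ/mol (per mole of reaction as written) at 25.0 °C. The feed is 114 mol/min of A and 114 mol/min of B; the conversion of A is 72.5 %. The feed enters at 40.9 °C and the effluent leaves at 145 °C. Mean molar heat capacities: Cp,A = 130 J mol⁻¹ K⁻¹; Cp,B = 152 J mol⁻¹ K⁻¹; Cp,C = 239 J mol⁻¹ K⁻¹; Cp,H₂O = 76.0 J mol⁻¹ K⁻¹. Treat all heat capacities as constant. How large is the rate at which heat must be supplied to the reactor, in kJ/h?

Q_in = 271000 kJ/h

Extent of reaction ξ = 0.725 × 114 = 82.65 mol/min
Reaction term: ξ·ΔH°_rxn = 82.65 × 10.2 = 843.03 kJ/min
Sensible, feed 40.9→25 °C: -511.15 kJ/min
Outlet flows (mol/min): A 31.35, B 31.35, C 82.65, H₂O 82.65
Sensible, products 25→145 °C: 4185.1 kJ/min
Q = ΔH = 4516.9 kJ/min = 75.282 kW
Heat supplied = 271020 kJ/h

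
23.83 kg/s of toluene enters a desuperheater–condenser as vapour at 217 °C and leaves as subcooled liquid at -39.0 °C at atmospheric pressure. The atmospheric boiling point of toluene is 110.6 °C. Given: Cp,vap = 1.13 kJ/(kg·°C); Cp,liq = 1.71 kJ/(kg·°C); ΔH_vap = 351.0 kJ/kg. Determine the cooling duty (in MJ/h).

Q_c = 62400 MJ/h

vapour 217→110.6 °C: -120.23 kJ/kg
condensation at 110.6 °C: -351 kJ/kg
liquid 110.6→-39.0 °C: -255.82 kJ/kg
Δh = -120.23 + -351 + -255.82 = -727.05 kJ/kg
Q = ṁ·Δh = 23.83 kg/s × -727.05 kJ/kg = -17326 kJ/s
|Q| = 17326 kW = 62372 MJ/h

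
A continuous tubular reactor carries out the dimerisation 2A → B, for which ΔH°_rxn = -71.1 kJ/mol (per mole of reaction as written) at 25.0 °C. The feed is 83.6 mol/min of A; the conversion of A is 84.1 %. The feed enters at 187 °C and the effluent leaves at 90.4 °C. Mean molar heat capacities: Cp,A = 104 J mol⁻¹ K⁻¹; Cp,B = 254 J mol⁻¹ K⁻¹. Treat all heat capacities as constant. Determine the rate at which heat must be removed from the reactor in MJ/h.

Extent of reaction ξ = 0.841 × 83.6 / 2 = 35.154 mol/min
Reaction term: ξ·ΔH°_rxn = 35.154 × -71.1 = -2499.4 kJ/min
Sensible, feed 187→25 °C: -1408.5 kJ/min
Outlet flows (mol/min): A 13.292, B 35.154
Sensible, products 25→90.4 °C: 674.37 kJ/min
Q = ΔH = -3233.6 kJ/min = -53.893 kW
Heat removed = 194.01 MJ/h

Q_out = 194 MJ/h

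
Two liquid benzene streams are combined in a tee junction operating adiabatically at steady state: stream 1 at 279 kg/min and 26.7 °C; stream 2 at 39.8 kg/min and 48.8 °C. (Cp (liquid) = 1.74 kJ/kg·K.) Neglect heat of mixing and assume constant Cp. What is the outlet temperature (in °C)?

Adiabatic, steady state ⇒ Σ ṁᵢCp,ᵢ(T_out − Tᵢ) = 0
T_out = Σ ṁᵢCp,ᵢTᵢ / Σ ṁᵢCp,ᵢ
      = 16341 / 554.71 = 29.459 °C

T_out = 29.5 °C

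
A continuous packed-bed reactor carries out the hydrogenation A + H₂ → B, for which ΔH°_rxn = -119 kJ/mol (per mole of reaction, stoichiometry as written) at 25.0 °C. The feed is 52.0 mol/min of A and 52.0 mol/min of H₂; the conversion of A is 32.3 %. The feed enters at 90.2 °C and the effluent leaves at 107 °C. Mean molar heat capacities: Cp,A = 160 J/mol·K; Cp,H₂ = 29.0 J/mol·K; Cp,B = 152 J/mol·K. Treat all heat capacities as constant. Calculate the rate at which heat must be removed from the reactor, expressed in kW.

Q_out = 31.4 kW

Extent of reaction ξ = 0.323 × 52.0 = 16.796 mol/min
Reaction term: ξ·ΔH°_rxn = 16.796 × -119 = -1998.7 kJ/min
Sensible, feed 90.2→25 °C: -640.79 kJ/min
Outlet flows (mol/min): A 35.204, H₂ 35.204, B 16.796
Sensible, products 25→107 °C: 754.94 kJ/min
Q = ΔH = -1884.6 kJ/min = -31.41 kW
Heat removed = 31.41 kW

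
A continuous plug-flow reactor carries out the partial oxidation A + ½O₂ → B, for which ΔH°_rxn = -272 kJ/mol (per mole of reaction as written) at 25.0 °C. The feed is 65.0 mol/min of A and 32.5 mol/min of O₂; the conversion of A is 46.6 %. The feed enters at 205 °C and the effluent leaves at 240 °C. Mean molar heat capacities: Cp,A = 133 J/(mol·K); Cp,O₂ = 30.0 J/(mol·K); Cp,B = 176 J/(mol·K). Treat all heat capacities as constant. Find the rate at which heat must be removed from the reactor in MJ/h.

Q_out = 463 MJ/h

Extent of reaction ξ = 0.466 × 65.0 = 30.29 mol/min
Reaction term: ξ·ΔH°_rxn = 30.29 × -272 = -8238.9 kJ/min
Sensible, feed 205→25 °C: -1731.6 kJ/min
Outlet flows (mol/min): A 34.71, O₂ 17.355, B 30.29
Sensible, products 25→240 °C: 2250.6 kJ/min
Q = ΔH = -7719.8 kJ/min = -128.66 kW
Heat removed = 463.19 MJ/h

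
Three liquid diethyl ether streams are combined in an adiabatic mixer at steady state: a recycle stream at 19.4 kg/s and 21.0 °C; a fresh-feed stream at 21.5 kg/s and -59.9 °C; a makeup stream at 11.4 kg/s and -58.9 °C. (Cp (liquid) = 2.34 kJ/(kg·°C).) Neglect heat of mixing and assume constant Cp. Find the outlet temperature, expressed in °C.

T_out = -29.7 °C

Adiabatic, steady state ⇒ Σ ṁᵢCp,ᵢ(T_out − Tᵢ) = 0
T_out = Σ ṁᵢCp,ᵢTᵢ / Σ ṁᵢCp,ᵢ
      = -3631.5 / 122.38 = -29.673 °C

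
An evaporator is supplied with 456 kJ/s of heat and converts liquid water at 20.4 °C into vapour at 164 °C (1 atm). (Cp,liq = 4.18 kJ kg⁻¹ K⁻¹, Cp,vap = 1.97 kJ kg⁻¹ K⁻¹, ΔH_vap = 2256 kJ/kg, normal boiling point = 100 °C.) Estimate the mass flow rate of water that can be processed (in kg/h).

Δh = 4.18×(100−20.4) + 2256 + 1.97×(164−100) = 2714.8 kJ/kg
Q = 456 kJ/s = 456 kJ/s = 1.6416e+06 kJ/h
ṁ = Q/Δh = 1.6416e+06 / 2714.8 = 604.68 kg/h

ṁ = 605 kg/h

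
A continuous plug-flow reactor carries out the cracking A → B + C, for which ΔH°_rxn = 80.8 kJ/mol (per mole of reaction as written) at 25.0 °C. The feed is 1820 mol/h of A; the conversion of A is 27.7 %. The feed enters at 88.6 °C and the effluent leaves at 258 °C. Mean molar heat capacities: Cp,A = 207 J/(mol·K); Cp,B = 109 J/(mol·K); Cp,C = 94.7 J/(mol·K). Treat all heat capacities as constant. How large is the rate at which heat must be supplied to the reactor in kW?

Extent of reaction ξ = 0.277 × 1820 = 504.14 mol/h
Reaction term: ξ·ΔH°_rxn = 504.14 × 80.8 = 40735 kJ/h
Sensible, feed 88.6→25 °C: -23961 kJ/h
Outlet flows (mol/h): A 1315.9, B 504.14, C 504.14
Sensible, products 25→258 °C: 87393 kJ/h
Q = ΔH = 104170 kJ/h = 28.935 kW
Heat supplied = 28.935 kW

Q_in = 28.9 kW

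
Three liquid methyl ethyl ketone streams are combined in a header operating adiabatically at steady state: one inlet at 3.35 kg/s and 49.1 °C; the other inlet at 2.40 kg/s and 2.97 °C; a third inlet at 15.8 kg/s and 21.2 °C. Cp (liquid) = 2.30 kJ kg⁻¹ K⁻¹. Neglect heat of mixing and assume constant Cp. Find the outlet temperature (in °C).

Adiabatic, steady state ⇒ Σ ṁᵢCp,ᵢ(T_out − Tᵢ) = 0
Σ ṁᵢCp,ᵢTᵢ = 3.35×2.30×49.1 + 2.40×2.30×2.97 + 15.8×2.30×21.2 = 1165.1
Σ ṁᵢCp,ᵢ = 3.35×2.30 + 2.40×2.30 + 15.8×2.30 = 49.565
T_out = 1165.1 / 49.565 = 23.507 °C

T_out = 23.5 °C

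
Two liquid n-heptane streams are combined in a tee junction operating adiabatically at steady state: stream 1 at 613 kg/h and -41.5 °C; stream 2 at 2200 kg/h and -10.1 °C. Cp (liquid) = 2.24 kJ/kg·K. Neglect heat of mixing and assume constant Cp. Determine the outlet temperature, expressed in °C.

T_out = -16.9 °C

Adiabatic, steady state ⇒ Σ ṁᵢCp,ᵢ(T_out − Tᵢ) = 0
T_out = Σ ṁᵢCp,ᵢTᵢ / Σ ṁᵢCp,ᵢ
      = -106760 / 6301.1 = -16.943 °C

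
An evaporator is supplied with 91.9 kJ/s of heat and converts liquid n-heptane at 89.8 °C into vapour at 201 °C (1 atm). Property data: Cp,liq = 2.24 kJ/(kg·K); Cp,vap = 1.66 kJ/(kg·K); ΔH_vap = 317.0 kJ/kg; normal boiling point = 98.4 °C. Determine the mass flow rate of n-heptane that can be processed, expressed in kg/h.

ṁ = 653 kg/h

Δh = 2.24×(98.4−89.8) + 317.0 + 1.66×(201−98.4) = 506.58 kJ/kg
Q = 91.9 kJ/s = 91.9 kJ/s = 330840 kJ/h
ṁ = Q/Δh = 330840 / 506.58 = 653.09 kg/h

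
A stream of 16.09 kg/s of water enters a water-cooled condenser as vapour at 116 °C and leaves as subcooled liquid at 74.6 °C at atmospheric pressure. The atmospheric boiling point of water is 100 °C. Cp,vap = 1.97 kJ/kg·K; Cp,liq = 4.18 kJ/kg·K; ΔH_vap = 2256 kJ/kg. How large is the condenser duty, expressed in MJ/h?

vapour 116→100 °C: -31.52 kJ/kg
condensation at 100 °C: -2256 kJ/kg
liquid 100→74.6 °C: -106.17 kJ/kg
Δh = -31.52 + -2256 + -106.17 = -2393.7 kJ/kg
Q = ṁ·Δh = 16.09 kg/s × -2393.7 kJ/kg = -38515 kJ/s
|Q| = 38515 kW = 138650 MJ/h

Q_c = 139000 MJ/h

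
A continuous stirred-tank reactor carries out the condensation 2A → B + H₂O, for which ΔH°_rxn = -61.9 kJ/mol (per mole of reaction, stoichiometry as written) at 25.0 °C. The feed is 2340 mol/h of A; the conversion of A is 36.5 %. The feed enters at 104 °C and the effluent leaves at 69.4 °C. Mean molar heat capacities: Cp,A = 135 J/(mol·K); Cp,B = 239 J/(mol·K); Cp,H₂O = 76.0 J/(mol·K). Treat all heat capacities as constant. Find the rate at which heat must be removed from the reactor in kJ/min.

Extent of reaction ξ = 0.365 × 2340 / 2 = 427.05 mol/h
Reaction term: ξ·ΔH°_rxn = 427.05 × -61.9 = -26434 kJ/h
Sensible, feed 104→25 °C: -24956 kJ/h
Outlet flows (mol/h): A 1485.9, B 427.05, H₂O 427.05
Sensible, products 25→69.4 °C: 14879 kJ/h
Q = ΔH = -36511 kJ/h = -10.142 kW
Heat removed = 608.52 kJ/min

Q_out = 609 kJ/min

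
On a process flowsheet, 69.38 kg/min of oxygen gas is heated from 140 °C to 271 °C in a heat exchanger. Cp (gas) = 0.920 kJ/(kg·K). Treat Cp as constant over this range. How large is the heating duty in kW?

Q = ṁ·Cp·ΔT = 69.38 × 0.920 × (271 − 140) = 8361.7 kJ/min
Converting: 8361.7 / 60 s = 139.36 kW

Q = 139 kW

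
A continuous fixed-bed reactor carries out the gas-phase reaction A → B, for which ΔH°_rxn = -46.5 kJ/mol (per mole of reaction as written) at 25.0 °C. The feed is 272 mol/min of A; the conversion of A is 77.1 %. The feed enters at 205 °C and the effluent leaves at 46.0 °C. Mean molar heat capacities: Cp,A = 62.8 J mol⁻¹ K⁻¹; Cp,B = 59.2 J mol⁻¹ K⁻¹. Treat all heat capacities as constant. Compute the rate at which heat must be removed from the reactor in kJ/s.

Extent of reaction ξ = 0.771 × 272 = 209.71 mol/min
Reaction term: ξ·ΔH°_rxn = 209.71 × -46.5 = -9751.6 kJ/min
Sensible, feed 205→25 °C: -3074.7 kJ/min
Outlet flows (mol/min): A 62.288, B 209.71
Sensible, products 25→46.0 °C: 342.86 kJ/min
Q = ΔH = -12483 kJ/min = -208.06 kW
Heat removed = 208.06 kJ/s

Q_out = 208 kJ/s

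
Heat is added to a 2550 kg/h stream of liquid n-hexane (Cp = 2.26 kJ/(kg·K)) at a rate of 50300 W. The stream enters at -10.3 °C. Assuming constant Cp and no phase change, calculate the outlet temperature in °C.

T_out = 21.1 °C

Q = 50300 W = 181080 kJ/h
ΔT = Q/(ṁ·Cp) = 181080/(2550×2.26) = 31.421 K
T_out = -10.3 + 31.421 = 21.121 °C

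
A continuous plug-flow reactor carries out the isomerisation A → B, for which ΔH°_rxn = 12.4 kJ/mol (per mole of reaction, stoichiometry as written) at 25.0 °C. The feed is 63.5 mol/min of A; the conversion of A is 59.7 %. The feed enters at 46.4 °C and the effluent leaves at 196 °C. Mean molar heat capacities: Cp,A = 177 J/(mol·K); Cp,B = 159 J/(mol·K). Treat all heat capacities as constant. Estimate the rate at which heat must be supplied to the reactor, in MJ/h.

Q_in = 122 MJ/h

Extent of reaction ξ = 0.597 × 63.5 = 37.91 mol/min
Reaction term: ξ·ΔH°_rxn = 37.91 × 12.4 = 470.08 kJ/min
Sensible, feed 46.4→25 °C: -240.53 kJ/min
Outlet flows (mol/min): A 25.59, B 37.91
Sensible, products 25→196 °C: 1805.3 kJ/min
Q = ΔH = 2034.8 kJ/min = 33.914 kW
Heat supplied = 122.09 MJ/h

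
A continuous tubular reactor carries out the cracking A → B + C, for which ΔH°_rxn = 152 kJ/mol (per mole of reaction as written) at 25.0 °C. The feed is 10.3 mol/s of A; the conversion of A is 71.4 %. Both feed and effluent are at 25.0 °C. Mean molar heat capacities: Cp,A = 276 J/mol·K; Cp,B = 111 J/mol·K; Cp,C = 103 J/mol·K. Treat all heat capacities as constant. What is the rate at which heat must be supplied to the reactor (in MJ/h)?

Extent of reaction ξ = 0.714 × 10.3 = 7.3542 mol/s
Reaction term: ξ·ΔH°_rxn = 7.3542 × 152 = 1117.8 kJ/s
Q = ΔH = 1117.8 kJ/s = 1117.8 kW
Heat supplied = 4024.2 MJ/h

Q_in = 4020 MJ/h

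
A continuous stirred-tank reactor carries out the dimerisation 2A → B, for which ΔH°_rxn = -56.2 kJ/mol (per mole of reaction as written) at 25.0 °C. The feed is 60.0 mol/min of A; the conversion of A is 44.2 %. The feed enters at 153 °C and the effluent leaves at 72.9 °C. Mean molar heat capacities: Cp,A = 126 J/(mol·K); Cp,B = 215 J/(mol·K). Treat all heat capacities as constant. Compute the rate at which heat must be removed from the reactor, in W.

Extent of reaction ξ = 0.442 × 60.0 / 2 = 13.26 mol/min
Reaction term: ξ·ΔH°_rxn = 13.26 × -56.2 = -745.21 kJ/min
Sensible, feed 153→25 °C: -967.68 kJ/min
Outlet flows (mol/min): A 33.48, B 13.26
Sensible, products 25→72.9 °C: 338.62 kJ/min
Q = ΔH = -1374.3 kJ/min = -22.904 kW
Heat removed = 22904 W

Q_out = 22900 W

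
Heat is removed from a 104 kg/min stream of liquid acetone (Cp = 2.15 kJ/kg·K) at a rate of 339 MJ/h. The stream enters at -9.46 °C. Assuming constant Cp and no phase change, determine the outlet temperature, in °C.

T_out = -34.7 °C

Q = 339 MJ/h = 5650 kJ/min
ΔT = Q/(ṁ·Cp) = 5650/(104×2.15) = 25.268 K
T_out = -9.46 − 25.268 = -34.728 °C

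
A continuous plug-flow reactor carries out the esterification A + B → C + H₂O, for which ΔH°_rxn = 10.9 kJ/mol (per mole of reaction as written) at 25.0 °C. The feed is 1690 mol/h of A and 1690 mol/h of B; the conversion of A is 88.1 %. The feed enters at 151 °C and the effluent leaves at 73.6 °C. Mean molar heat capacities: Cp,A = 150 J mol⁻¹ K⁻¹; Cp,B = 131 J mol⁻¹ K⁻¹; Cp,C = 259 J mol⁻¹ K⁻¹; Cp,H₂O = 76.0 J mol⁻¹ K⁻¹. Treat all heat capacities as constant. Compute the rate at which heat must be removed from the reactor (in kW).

Extent of reaction ξ = 0.881 × 1690 = 1488.9 mol/h
Reaction term: ξ·ΔH°_rxn = 1488.9 × 10.9 = 16229 kJ/h
Sensible, feed 151→25 °C: -59836 kJ/h
Outlet flows (mol/h): A 201.11, B 201.11, C 1488.9, H₂O 1488.9
Sensible, products 25→73.6 °C: 26987 kJ/h
Q = ΔH = -16620 kJ/h = -4.6167 kW
Heat removed = 4.6167 kW

Q_out = 4.62 kW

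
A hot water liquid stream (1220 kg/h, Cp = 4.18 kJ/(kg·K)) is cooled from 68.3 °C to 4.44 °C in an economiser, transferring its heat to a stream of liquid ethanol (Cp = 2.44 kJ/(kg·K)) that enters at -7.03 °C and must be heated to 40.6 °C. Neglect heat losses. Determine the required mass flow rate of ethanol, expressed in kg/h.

Heat released by hot stream: Q = 1220 × 4.18 × (68.3 − 4.44) = 325660 kJ/h
Energy balance on cold side (adiabatic exchanger): Q = ṁ_c·Cp_c·(T_c,out − T_c,in)
ṁ_c = 325660 / [2.44 × (40.6 − -7.03)] = 2802.2 kg/h

ṁ_c = 2800 kg/h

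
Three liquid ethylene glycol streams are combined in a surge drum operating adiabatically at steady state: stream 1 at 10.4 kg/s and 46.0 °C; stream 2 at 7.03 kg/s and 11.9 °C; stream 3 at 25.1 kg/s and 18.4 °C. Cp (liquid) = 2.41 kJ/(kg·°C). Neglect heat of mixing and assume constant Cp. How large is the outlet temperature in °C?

T_out = 24.1 °C

Energy balance with Q = 0: Σ ṁᵢCp,ᵢ(T_out − Tᵢ) = 0
T_out = Σ ṁᵢCp,ᵢTᵢ / Σ ṁᵢCp,ᵢ
      = 2467.6 / 102.5 = 24.075 °C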